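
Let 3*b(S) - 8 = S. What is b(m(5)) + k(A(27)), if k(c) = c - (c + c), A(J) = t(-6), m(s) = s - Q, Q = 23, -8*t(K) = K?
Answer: -49/12 ≈ -4.0833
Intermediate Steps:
t(K) = -K/8
m(s) = -23 + s (m(s) = s - 1*23 = s - 23 = -23 + s)
b(S) = 8/3 + S/3
A(J) = ¾ (A(J) = -⅛*(-6) = ¾)
k(c) = -c (k(c) = c - 2*c = -c)
b(m(5)) + k(A(27)) = (8/3 + (-23 + 5)/3) - 1*¾ = (8/3 + (⅓)*(-18)) - ¾ = (8/3 - 6) - ¾ = -10/3 - ¾ = -49/12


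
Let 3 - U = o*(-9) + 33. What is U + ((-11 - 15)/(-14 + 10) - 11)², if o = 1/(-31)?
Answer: -1245/124 ≈ -10.040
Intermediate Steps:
o = -1/31 (o = 1*(-1/31) = -1/31 ≈ -0.032258)
U = -939/31 (U = 3 - (-1/31*(-9) + 33) = 3 - (9/31 + 33) = 3 - 1*1032/31 = 3 - 1032/31 = -939/31 ≈ -30.290)
U + ((-11 - 15)/(-14 + 10) - 11)² = -939/31 + ((-11 - 15)/(-14 + 10) - 11)² = -939/31 + (-26/(-4) - 11)² = -939/31 + (-26*(-¼) - 11)² = -939/31 + (13/2 - 11)² = -939/31 + (-9/2)² = -939/31 + 81/4 = -1245/124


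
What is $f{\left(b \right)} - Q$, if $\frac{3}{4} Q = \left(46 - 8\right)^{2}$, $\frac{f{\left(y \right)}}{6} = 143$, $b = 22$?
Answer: $- \frac{3202}{3} \approx -1067.3$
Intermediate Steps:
$f{\left(y \right)} = 858$ ($f{\left(y \right)} = 6 \cdot 143 = 858$)
$Q = \frac{5776}{3}$ ($Q = \frac{4 \left(46 - 8\right)^{2}}{3} = \frac{4 \cdot 38^{2}}{3} = \frac{4}{3} \cdot 1444 = \frac{5776}{3} \approx 1925.3$)
$f{\left(b \right)} - Q = 858 - \frac{5776}{3} = - \frac{3202}{3}$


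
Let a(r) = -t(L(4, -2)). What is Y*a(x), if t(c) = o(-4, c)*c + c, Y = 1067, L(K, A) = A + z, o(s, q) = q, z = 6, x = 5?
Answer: -21340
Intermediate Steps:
L(K, A) = 6 + A (L(K, A) = A + 6 = 6 + A)
t(c) = c + c**2 (t(c) = c*c + c = c**2 + c = c + c**2)
a(r) = -20 (a(r) = -(6 - 2)*(1 + (6 - 2)) = -4*(1 + 4) = -4*5 = -1*20 = -20)
Y*a(x) = 1067*(-20) = -21340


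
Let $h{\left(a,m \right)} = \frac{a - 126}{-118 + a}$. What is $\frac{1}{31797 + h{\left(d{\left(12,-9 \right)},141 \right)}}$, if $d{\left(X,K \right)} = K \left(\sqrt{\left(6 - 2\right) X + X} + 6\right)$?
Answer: $\frac{10919099}{347206117698} + \frac{\sqrt{15}}{173603058849} \approx 3.1448 \cdot 10^{-5}$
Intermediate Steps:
$d{\left(X,K \right)} = K \left(6 + \sqrt{5} \sqrt{X}\right)$ ($d{\left(X,K \right)} = K \left(\sqrt{4 X + X} + 6\right) = K \left(\sqrt{5 X} + 6\right) = K \left(\sqrt{5} \sqrt{X} + 6\right) = K \left(6 + \sqrt{5} \sqrt{X}\right)$)
$h{\left(a,m \right)} = \frac{-126 + a}{-118 + a}$
$\frac{1}{31797 + h{\left(d{\left(12,-9 \right)},141 \right)}} = \frac{1}{31797 + \frac{-126 - 9 \left(6 + \sqrt{5} \sqrt{12}\right)}{-118 - 9 \left(6 + \sqrt{5} \sqrt{12}\right)}} = \frac{1}{31797 + \frac{-126 - 9 \left(6 + \sqrt{5} \cdot 2 \sqrt{3}\right)}{-118 - 9 \left(6 + \sqrt{5} \cdot 2 \sqrt{3}\right)}} = \frac{1}{31797 + \frac{-126 - 9 \left(6 + 2 \sqrt{15}\right)}{-118 - 9 \left(6 + 2 \sqrt{15}\right)}} = \frac{1}{31797 + \frac{-126 - \left(54 + 18 \sqrt{15}\right)}{-118 - \left(54 + 18 \sqrt{15}\right)}} = \frac{1}{31797 + \frac{-180 - 18 \sqrt{15}}{-172 - 18 \sqrt{15}}}$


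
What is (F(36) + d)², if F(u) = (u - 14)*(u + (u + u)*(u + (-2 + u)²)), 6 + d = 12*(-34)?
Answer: 3566454912036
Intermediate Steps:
d = -414 (d = -6 + 12*(-34) = -6 - 408 = -414)
F(u) = (-14 + u)*(u + 2*u*(u + (-2 + u)²)) (F(u) = (-14 + u)*(u + (2*u)*(u + (-2 + u)²)) = (-14 + u)*(u + 2*u*(u + (-2 + u)²)))
(F(36) + d)² = (36*(-126 - 34*36² + 2*36³ + 93*36) - 414)² = (36*(-126 - 34*1296 + 2*46656 + 3348) - 414)² = (36*(-126 - 44064 + 93312 + 3348) - 414)² = (36*52470 - 414)² = (1888920 - 414)² = 1888506² = 3566454912036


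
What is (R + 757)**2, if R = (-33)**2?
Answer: 3407716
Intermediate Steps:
R = 1089
(R + 757)**2 = (1089 + 757)**2 = 1846**2 = 3407716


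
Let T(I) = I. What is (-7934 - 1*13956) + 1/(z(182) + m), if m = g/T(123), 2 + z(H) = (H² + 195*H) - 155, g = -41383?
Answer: -183412544797/8378828 ≈ -21890.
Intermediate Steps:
z(H) = -157 + H² + 195*H (z(H) = -2 + ((H² + 195*H) - 155) = -2 + (-155 + H² + 195*H) = -157 + H² + 195*H)
m = -41383/123 ≈ -336.45
(-7934 - 1*13956) + 1/(z(182) + m) = (-7934 - 1*13956) + 1/((-157 + 182² + 195*182) - 41383/123) = (-7934 - 13956) + 1/((-157 + 33124 + 35490) - 41383/123) = -21890 + 1/(68457 - 41383/123) = -21890 + 1/(8378828/123) = -21890 + 123/8378828 = -183412544797/8378828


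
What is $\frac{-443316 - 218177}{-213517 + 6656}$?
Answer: $\frac{661493}{206861} \approx 3.1978$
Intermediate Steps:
$\frac{-443316 - 218177}{-213517 + 6656} = \frac{-443316 - 218177}{-206861} = \left(-443316 - 218177\right) \left(- \frac{1}{206861}\right) = \left(-661493\right) \left(- \frac{1}{206861}\right) = \frac{661493}{206861}$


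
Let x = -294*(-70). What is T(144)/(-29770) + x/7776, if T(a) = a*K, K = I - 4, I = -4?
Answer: 25901023/9645480 ≈ 2.6853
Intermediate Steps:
K = -8 (K = -4 - 4 = -8)
x = 20580
T(a) = -8*a (T(a) = a*(-8) = -8*a)
T(144)/(-29770) + x/7776 = -8*144/(-29770) + 20580/7776 = -1152*(-1/29770) + 20580*(1/7776) = 576/14885 + 1715/648 = 25901023/9645480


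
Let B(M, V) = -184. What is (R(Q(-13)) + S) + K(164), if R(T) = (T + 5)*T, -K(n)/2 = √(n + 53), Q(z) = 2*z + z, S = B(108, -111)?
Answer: 1142 - 2*√217 ≈ 1112.5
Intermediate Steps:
S = -184
Q(z) = 3*z
K(n) = -2*√(53 + n) (K(n) = -2*√(n + 53) = -2*√(53 + n))
R(T) = T*(5 + T) (R(T) = (5 + T)*T = T*(5 + T))
(R(Q(-13)) + S) + K(164) = ((3*(-13))*(5 + 3*(-13)) - 184) - 2*√(53 + 164) = (-39*(5 - 39) - 184) - 2*√217 = (-39*(-34) - 184) - 2*√217 = (1326 - 184) - 2*√217 = 1142 - 2*√217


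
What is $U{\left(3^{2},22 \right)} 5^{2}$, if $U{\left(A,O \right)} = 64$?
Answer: $1600$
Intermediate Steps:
$U{\left(3^{2},22 \right)} 5^{2} = 64 \cdot 5^{2} = 64 \cdot 25 = 1600$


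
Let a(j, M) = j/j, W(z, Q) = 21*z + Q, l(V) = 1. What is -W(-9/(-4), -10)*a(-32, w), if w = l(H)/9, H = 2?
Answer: -149/4 ≈ -37.250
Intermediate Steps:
W(z, Q) = Q + 21*z
w = ⅑ (w = 1/9 = 1*(⅑) = ⅑ ≈ 0.11111)
a(j, M) = 1
-W(-9/(-4), -10)*a(-32, w) = -(-10 + 21*(-9/(-4))) = -(-10 + 21*(-9*(-¼))) = -(-10 + 21*(9/4)) = -(-10 + 189/4) = -149/4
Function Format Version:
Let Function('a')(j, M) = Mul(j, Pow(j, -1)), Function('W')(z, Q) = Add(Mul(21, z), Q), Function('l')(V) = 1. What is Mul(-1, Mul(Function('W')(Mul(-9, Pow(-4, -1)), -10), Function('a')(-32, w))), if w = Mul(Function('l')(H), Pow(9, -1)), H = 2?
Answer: Rational(-149, 4) ≈ -37.250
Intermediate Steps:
Function('W')(z, Q) = Add(Q, Mul(21, z))
w = Rational(1, 9) (w = Mul(1, Pow(9, -1)) = Mul(1, Rational(1, 9)) = Rational(1, 9) ≈ 0.11111)
Function('a')(j, M) = 1
Mul(-1, Mul(Function('W')(Mul(-9, Pow(-4, -1)), -10), Function('a')(-32, w))) = Mul(-1, Mul(Add(-10, Mul(21, Mul(-9, Pow(-4, -1)))), 1)) = Mul(-1, Mul(Add(-10, Mul(21, Mul(-9, Rational(-1, 4)))), 1)) = Mul(-1, Mul(Add(-10, Mul(21, Rational(9, 4))), 1)) = Mul(-1, Mul(Add(-10, Rational(189, 4)), 1)) = Mul(-1, Mul(Rational(149, 4), 1)) = Mul(-1, Rational(149, 4)) = Rational(-149, 4)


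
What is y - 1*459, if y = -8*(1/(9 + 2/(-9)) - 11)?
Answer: -29381/79 ≈ -371.91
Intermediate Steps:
y = 6880/79 (y = -8*(1/(9 + 2*(-⅑)) - 11) = -8*(1/(9 - 2/9) - 11) = -8*(1/(79/9) - 11) = -8*(9/79 - 11) = -8*(-860/79) = 6880/79 ≈ 87.089)
y - 1*459 = 6880/79 - 1*459 = 6880/79 - 459 = -29381/79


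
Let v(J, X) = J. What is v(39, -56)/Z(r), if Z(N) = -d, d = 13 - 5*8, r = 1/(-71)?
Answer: 13/9 ≈ 1.4444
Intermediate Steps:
r = -1/71 ≈ -0.014085
d = -27 (d = 13 - 1*40 = 13 - 40 = -27)
Z(N) = 27 (Z(N) = -1*(-27) = 27)
v(39, -56)/Z(r) = 39/27 = 39*(1/27) = 13/9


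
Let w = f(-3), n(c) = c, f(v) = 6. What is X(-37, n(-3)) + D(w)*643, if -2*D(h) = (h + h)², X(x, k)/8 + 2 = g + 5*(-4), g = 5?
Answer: -46432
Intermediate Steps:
X(x, k) = -136 (X(x, k) = -16 + 8*(5 + 5*(-4)) = -16 + 8*(5 - 20) = -16 + 8*(-15) = -16 - 120 = -136)
w = 6
D(h) = -2*h² (D(h) = -(h + h)²/2 = -4*h²/2 = -2*h²)
X(-37, n(-3)) + D(w)*643 = -136 - 2*6²*643 = -136 - 2*36*643 = -136 - 72*643 = -136 - 46296 = -46432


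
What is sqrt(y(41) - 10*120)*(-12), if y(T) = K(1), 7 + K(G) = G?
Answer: -36*I*sqrt(134) ≈ -416.73*I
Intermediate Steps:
K(G) = -7 + G
y(T) = -6 (y(T) = -7 + 1 = -6)
sqrt(y(41) - 10*120)*(-12) = sqrt(-6 - 10*120)*(-12) = sqrt(-6 - 1200)*(-12) = sqrt(-1206)*(-12) = (3*I*sqrt(134))*(-12) = -36*I*sqrt(134)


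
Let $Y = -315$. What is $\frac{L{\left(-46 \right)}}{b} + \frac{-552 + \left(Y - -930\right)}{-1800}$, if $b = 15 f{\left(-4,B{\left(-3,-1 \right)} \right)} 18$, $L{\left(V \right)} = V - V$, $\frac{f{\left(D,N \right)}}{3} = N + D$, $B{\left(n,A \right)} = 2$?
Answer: $- \frac{7}{200} \approx -0.035$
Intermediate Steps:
$f{\left(D,N \right)} = 3 D + 3 N$ ($f{\left(D,N \right)} = 3 \left(N + D\right) = 3 \left(D + N\right) = 3 D + 3 N$)
$L{\left(V \right)} = 0$
$b = -1620$ ($b = 15 \left(3 \left(-4\right) + 3 \cdot 2\right) 18 = 15 \left(-12 + 6\right) 18 = 15 \left(-6\right) 18 = \left(-90\right) 18 = -1620$)
$\frac{L{\left(-46 \right)}}{b} + \frac{-552 + \left(Y - -930\right)}{-1800} = \frac{0}{-1620} + \frac{-552 - -615}{-1800} = 0 \left(- \frac{1}{1620}\right) + \left(-552 + \left(-315 + 930\right)\right) \left(- \frac{1}{1800}\right) = 0 + \left(-552 + 615\right) \left(- \frac{1}{1800}\right) = 0 + 63 \left(- \frac{1}{1800}\right) = 0 - \frac{7}{200} = - \frac{7}{200}$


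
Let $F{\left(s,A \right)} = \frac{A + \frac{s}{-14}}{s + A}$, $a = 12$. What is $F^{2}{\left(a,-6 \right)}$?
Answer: $\frac{64}{49} \approx 1.3061$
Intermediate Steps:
$F{\left(s,A \right)} = \frac{A - \frac{s}{14}}{A + s}$ ($F{\left(s,A \right)} = \frac{A + s \left(- \frac{1}{14}\right)}{A + s} = \frac{A - \frac{s}{14}}{A + s}$)
$F^{2}{\left(a,-6 \right)} = \left(\frac{-6 - \frac{6}{7}}{-6 + 12}\right)^{2} = \left(\frac{-6 - \frac{6}{7}}{6}\right)^{2} = \left(\frac{1}{6} \left(- \frac{48}{7}\right)\right)^{2} = \left(- \frac{8}{7}\right)^{2} = \frac{64}{49}$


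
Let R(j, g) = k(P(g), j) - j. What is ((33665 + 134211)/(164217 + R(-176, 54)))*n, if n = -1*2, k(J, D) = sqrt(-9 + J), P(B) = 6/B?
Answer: -496757506824/243225526121 + 4029024*I*sqrt(5)/243225526121 ≈ -2.0424 + 3.704e-5*I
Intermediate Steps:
R(j, g) = sqrt(-9 + 6/g) - j
n = -2
((33665 + 134211)/(164217 + R(-176, 54)))*n = ((33665 + 134211)/(164217 + (sqrt(-9 + 6/54) - 1*(-176))))*(-2) = (167876/(164217 + (sqrt(-9 + 6*(1/54)) + 176)))*(-2) = (167876/(164217 + (sqrt(-9 + 1/9) + 176)))*(-2) = (167876/(164217 + (sqrt(-80/9) + 176)))*(-2) = (167876/(164217 + (4*I*sqrt(5)/3 + 176)))*(-2) = (167876/(164217 + (176 + 4*I*sqrt(5)/3)))*(-2) = (167876/(164393 + 4*I*sqrt(5)/3))*(-2) = -335752/(164393 + 4*I*sqrt(5)/3)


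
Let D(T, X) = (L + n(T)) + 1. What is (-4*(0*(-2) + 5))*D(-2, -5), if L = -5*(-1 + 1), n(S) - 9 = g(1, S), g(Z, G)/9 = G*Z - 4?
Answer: 880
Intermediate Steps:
g(Z, G) = -36 + 9*G*Z (g(Z, G) = 9*(G*Z - 4) = 9*(-4 + G*Z) = -36 + 9*G*Z)
n(S) = -27 + 9*S (n(S) = 9 + (-36 + 9*S*1) = 9 + (-36 + 9*S) = -27 + 9*S)
L = 0 (L = -5*0 = 0)
D(T, X) = -26 + 9*T (D(T, X) = (0 + (-27 + 9*T)) + 1 = (-27 + 9*T) + 1 = -26 + 9*T)
(-4*(0*(-2) + 5))*D(-2, -5) = (-4*(0*(-2) + 5))*(-26 + 9*(-2)) = (-4*(0 + 5))*(-26 - 18) = -4*5*(-44) = -20*(-44) = 880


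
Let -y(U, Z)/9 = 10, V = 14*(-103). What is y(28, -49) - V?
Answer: 1352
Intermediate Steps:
V = -1442
y(U, Z) = -90 (y(U, Z) = -9*10 = -90)
y(28, -49) - V = -90 - 1*(-1442) = -90 + 1442 = 1352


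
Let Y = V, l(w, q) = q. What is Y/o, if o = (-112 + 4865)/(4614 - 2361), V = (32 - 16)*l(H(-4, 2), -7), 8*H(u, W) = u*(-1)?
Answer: -36048/679 ≈ -53.090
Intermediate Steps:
H(u, W) = -u/8 (H(u, W) = (u*(-1))/8 = (-u)/8 = -u/8)
V = -112 (V = (32 - 16)*(-7) = 16*(-7) = -112)
Y = -112
o = 4753/2253 ≈ 2.1096
Y/o = -112/4753/2253 = -112*2253/4753 = -36048/679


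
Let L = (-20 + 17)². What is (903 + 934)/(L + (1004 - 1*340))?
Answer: 1837/673 ≈ 2.7296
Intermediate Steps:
L = 9 (L = (-3)² = 9)
(903 + 934)/(L + (1004 - 1*340)) = (903 + 934)/(9 + (1004 - 1*340)) = 1837/(9 + (1004 - 340)) = 1837/(9 + 664) = 1837/673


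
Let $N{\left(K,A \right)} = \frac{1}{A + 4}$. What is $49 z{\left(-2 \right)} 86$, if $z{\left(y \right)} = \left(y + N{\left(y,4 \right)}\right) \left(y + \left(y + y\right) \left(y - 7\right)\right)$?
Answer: $- \frac{537285}{2} \approx -2.6864 \cdot 10^{5}$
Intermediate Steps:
$N{\left(K,A \right)} = \frac{1}{4 + A}$
$z{\left(y \right)} = \left(\frac{1}{8} + y\right) \left(y + 2 y \left(-7 + y\right)\right)$ ($z{\left(y \right)} = \left(y + \frac{1}{4 + 4}\right) \left(y + \left(y + y\right) \left(y - 7\right)\right) = \left(y + \frac{1}{8}\right) \left(y + 2 y \left(-7 + y\right)\right) = \left(\frac{1}{8} + y\right) \left(y + 2 y \left(-7 + y\right)\right)$)
$49 z{\left(-2 \right)} 86 = 49 \cdot \frac{1}{8} \left(-2\right) \left(-13 - -204 + 16 \left(-2\right)^{2}\right) 86 = 49 \cdot \frac{1}{8} \left(-2\right) \left(-13 + 204 + 16 \cdot 4\right) 86 = 49 \cdot \frac{1}{8} \left(-2\right) \left(-13 + 204 + 64\right) 86 = 49 \cdot \frac{1}{8} \left(-2\right) 255 \cdot 86 = 49 \left(- \frac{255}{4}\right) 86 = \left(- \frac{12495}{4}\right) 86 = - \frac{537285}{2}$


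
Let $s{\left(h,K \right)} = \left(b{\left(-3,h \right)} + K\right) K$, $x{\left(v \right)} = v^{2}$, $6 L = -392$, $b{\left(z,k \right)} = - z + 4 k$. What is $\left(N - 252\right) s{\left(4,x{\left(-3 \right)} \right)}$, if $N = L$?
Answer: $-79968$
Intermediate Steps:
$L = - \frac{196}{3}$ ($L = \frac{1}{6} \left(-392\right) = - \frac{196}{3} \approx -65.333$)
$N = - \frac{196}{3} \approx -65.333$
$s{\left(h,K \right)} = K \left(3 + K + 4 h\right)$ ($s{\left(h,K \right)} = \left(\left(\left(-1\right) \left(-3\right) + 4 h\right) + K\right) K = \left(\left(3 + 4 h\right) + K\right) K = \left(3 + K + 4 h\right) K = K \left(3 + K + 4 h\right)$)
$\left(N - 252\right) s{\left(4,x{\left(-3 \right)} \right)} = \left(- \frac{196}{3} - 252\right) \left(-3\right)^{2} \left(3 + \left(-3\right)^{2} + 4 \cdot 4\right) = - \frac{952 \cdot 9 \left(3 + 9 + 16\right)}{3} = - \frac{952 \cdot 9 \cdot 28}{3} = \left(- \frac{952}{3}\right) 252 = -79968$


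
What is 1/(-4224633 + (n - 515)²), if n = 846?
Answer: -1/4115072 ≈ -2.4301e-7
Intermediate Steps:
1/(-4224633 + (n - 515)²) = 1/(-4224633 + (846 - 515)²) = 1/(-4224633 + 331²) = 1/(-4224633 + 109561) = 1/(-4115072) = -1/4115072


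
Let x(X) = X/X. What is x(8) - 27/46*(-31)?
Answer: 883/46 ≈ 19.196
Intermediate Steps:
x(X) = 1
x(8) - 27/46*(-31) = 1 - 27/46*(-31) = 1 + 837/46 = 883/46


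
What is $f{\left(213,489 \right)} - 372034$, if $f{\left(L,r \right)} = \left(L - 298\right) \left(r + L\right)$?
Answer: $-431704$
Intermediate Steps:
$f{\left(L,r \right)} = \left(-298 + L\right) \left(L + r\right)$
$f{\left(213,489 \right)} - 372034 = \left(213^{2} - 63474 - 145722 + 213 \cdot 489\right) - 372034 = \left(45369 - 63474 - 145722 + 104157\right) - 372034 = -59670 - 372034 = -431704$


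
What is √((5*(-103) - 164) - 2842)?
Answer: I*√3521 ≈ 59.338*I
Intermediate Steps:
√((5*(-103) - 164) - 2842) = √((-515 - 164) - 2842) = √(-679 - 2842) = √(-3521) = I*√3521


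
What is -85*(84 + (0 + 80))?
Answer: -13940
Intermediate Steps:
-85*(84 + (0 + 80)) = -85*(84 + 80) = -85*164 = -13940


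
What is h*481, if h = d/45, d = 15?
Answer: 481/3 ≈ 160.33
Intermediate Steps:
h = ⅓ (h = 15/45 = 15*(1/45) = ⅓ ≈ 0.33333)
h*481 = (⅓)*481 = 481/3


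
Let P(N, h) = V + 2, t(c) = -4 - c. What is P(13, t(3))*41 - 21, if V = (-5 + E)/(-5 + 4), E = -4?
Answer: 430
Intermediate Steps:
V = 9 (V = (-5 - 4)/(-5 + 4) = -9/(-1) = -9*(-1) = 9)
P(N, h) = 11 (P(N, h) = 9 + 2 = 11)
P(13, t(3))*41 - 21 = 11*41 - 21 = 451 - 21 = 430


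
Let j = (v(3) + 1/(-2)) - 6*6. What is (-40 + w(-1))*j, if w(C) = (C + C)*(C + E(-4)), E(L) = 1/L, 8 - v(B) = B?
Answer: 4725/4 ≈ 1181.3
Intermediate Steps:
v(B) = 8 - B
j = -63/2 (j = ((8 - 1*3) + 1/(-2)) - 6*6 = ((8 - 3) - ½) - 36 = (5 - ½) - 36 = 9/2 - 36 = -63/2 ≈ -31.500)
w(C) = 2*C*(-¼ + C) (w(C) = (C + C)*(C + 1/(-4)) = (2*C)*(C - ¼) = (2*C)*(-¼ + C) = 2*C*(-¼ + C))
(-40 + w(-1))*j = (-40 + (½)*(-1)*(-1 + 4*(-1)))*(-63/2) = (-40 + (½)*(-1)*(-1 - 4))*(-63/2) = (-40 + (½)*(-1)*(-5))*(-63/2) = (-40 + 5/2)*(-63/2) = -75/2*(-63/2) = 4725/4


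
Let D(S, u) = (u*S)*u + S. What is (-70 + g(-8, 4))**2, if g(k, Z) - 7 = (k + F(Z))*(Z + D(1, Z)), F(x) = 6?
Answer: 11025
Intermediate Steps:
D(S, u) = S + S*u**2 (D(S, u) = (S*u)*u + S = S*u**2 + S = S + S*u**2)
g(k, Z) = 7 + (6 + k)*(1 + Z + Z**2) (g(k, Z) = 7 + (k + 6)*(Z + 1*(1 + Z**2)) = 7 + (6 + k)*(Z + (1 + Z**2)) = 7 + (6 + k)*(1 + Z + Z**2))
(-70 + g(-8, 4))**2 = (-70 + (13 + 6*4 + 6*4**2 + 4*(-8) - 8*(1 + 4**2)))**2 = (-70 + (13 + 24 + 6*16 - 32 - 8*(1 + 16)))**2 = (-70 + (13 + 24 + 96 - 32 - 8*17))**2 = (-70 + (13 + 24 + 96 - 32 - 136))**2 = (-70 - 35)**2 = (-105)**2 = 11025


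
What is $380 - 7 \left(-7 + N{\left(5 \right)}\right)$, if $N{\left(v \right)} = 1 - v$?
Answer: $457$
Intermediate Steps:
$380 - 7 \left(-7 + N{\left(5 \right)}\right) = 380 - 7 \left(-7 + \left(1 - 5\right)\right) = 380 - 7 \left(-7 - 4\right) = 380 - -77 = 380 + 77 = 457$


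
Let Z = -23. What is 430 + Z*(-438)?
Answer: 10504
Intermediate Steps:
430 + Z*(-438) = 430 - 23*(-438) = 430 + 10074 = 10504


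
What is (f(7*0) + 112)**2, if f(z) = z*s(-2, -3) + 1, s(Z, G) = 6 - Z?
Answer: 12769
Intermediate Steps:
f(z) = 1 + 8*z (f(z) = z*(6 - 1*(-2)) + 1 = z*(6 + 2) + 1 = z*8 + 1 = 8*z + 1 = 1 + 8*z)
(f(7*0) + 112)**2 = ((1 + 8*(7*0)) + 112)**2 = ((1 + 8*0) + 112)**2 = ((1 + 0) + 112)**2 = (1 + 112)**2 = 113**2 = 12769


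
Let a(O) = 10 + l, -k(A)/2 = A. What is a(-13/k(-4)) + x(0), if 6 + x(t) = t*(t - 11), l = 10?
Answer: 14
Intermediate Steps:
k(A) = -2*A
a(O) = 20 (a(O) = 10 + 10 = 20)
x(t) = -6 + t*(-11 + t) (x(t) = -6 + t*(t - 11) = -6 + t*(-11 + t))
a(-13/k(-4)) + x(0) = 20 + (-6 + 0² - 11*0) = 20 + (-6 + 0 + 0) = 20 - 6 = 14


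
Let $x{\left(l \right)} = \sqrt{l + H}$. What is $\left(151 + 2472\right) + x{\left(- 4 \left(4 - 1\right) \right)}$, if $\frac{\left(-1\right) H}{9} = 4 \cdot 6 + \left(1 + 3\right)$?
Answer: $2623 + 2 i \sqrt{66} \approx 2623.0 + 16.248 i$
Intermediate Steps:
$H = -252$ ($H = - 9 \left(4 \cdot 6 + \left(1 + 3\right)\right) = - 9 \left(24 + 4\right) = \left(-9\right) 28 = -252$)
$x{\left(l \right)} = \sqrt{-252 + l}$ ($x{\left(l \right)} = \sqrt{l - 252} = \sqrt{-252 + l}$)
$\left(151 + 2472\right) + x{\left(- 4 \left(4 - 1\right) \right)} = \left(151 + 2472\right) + \sqrt{-252 - 4 \left(4 - 1\right)} = 2623 + \sqrt{-252 - 12} = 2623 + \sqrt{-264} = 2623 + 2 i \sqrt{66}$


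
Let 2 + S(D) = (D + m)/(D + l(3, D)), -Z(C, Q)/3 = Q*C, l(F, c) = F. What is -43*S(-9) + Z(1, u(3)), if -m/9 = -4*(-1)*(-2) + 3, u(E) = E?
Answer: 335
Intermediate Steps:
m = 45 (m = -9*(-4*(-1)*(-2) + 3) = -9*(4*(-2) + 3) = -9*(-8 + 3) = -9*(-5) = 45)
Z(C, Q) = -3*C*Q (Z(C, Q) = -3*Q*C = -3*C*Q)
S(D) = -2 + (45 + D)/(3 + D) (S(D) = -2 + (D + 45)/(D + 3) = -2 + (45 + D)/(3 + D))
-43*S(-9) + Z(1, u(3)) = -43*(39 - 1*(-9))/(3 - 9) - 3*1*3 = -43*(39 + 9)/(-6) - 9 = -(-43)*48/6 - 9 = -43*(-8) - 9 = 344 - 9 = 335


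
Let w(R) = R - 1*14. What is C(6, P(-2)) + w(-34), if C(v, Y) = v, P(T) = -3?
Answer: -42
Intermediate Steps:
w(R) = -14 + R (w(R) = R - 14 = -14 + R)
C(6, P(-2)) + w(-34) = 6 + (-14 - 34) = 6 - 48 = -42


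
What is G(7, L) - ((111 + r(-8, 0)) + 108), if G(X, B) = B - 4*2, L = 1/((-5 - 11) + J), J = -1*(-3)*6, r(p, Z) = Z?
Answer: -453/2 ≈ -226.50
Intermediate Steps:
J = 18 (J = 3*6 = 18)
L = ½ (L = 1/((-5 - 11) + 18) = 1/(-16 + 18) = 1/2 = ½ ≈ 0.50000)
G(X, B) = -8 + B (G(X, B) = B - 8 = -8 + B)
G(7, L) - ((111 + r(-8, 0)) + 108) = (-8 + ½) - ((111 + 0) + 108) = -15/2 - (111 + 108) = -15/2 - 1*219 = -15/2 - 219 = -453/2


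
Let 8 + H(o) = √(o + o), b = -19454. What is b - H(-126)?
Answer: -19446 - 6*I*√7 ≈ -19446.0 - 15.875*I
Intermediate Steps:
H(o) = -8 + √2*√o (H(o) = -8 + √(o + o) = -8 + √(2*o) = -8 + √2*√o)
b - H(-126) = -19454 - (-8 + √2*√(-126)) = -19454 - (-8 + √2*(3*I*√14)) = -19454 - (-8 + 6*I*√7) = -19454 + (8 - 6*I*√7) = -19446 - 6*I*√7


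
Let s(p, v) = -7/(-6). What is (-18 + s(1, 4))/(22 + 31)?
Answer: -101/318 ≈ -0.31761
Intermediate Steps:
s(p, v) = 7/6 (s(p, v) = -7*(-1/6) = 7/6)
(-18 + s(1, 4))/(22 + 31) = (-18 + 7/6)/(22 + 31) = -101/6/53 = -101/6*1/53 = -101/318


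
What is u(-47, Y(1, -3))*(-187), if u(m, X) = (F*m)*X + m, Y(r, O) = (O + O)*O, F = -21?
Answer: -3313453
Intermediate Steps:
Y(r, O) = 2*O**2 (Y(r, O) = (2*O)*O = 2*O**2)
u(m, X) = m - 21*X*m (u(m, X) = (-21*m)*X + m = -21*X*m + m = m - 21*X*m)
u(-47, Y(1, -3))*(-187) = -47*(1 - 42*(-3)**2)*(-187) = -47*(1 - 42*9)*(-187) = -47*(1 - 21*18)*(-187) = -47*(1 - 378)*(-187) = -47*(-377)*(-187) = 17719*(-187) = -3313453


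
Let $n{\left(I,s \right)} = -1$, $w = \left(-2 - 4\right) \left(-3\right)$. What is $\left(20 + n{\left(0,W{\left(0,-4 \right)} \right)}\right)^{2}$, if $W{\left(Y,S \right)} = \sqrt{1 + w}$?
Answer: $361$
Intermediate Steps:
$w = 18$ ($w = \left(-6\right) \left(-3\right) = 18$)
$W{\left(Y,S \right)} = \sqrt{19}$ ($W{\left(Y,S \right)} = \sqrt{1 + 18} = \sqrt{19}$)
$\left(20 + n{\left(0,W{\left(0,-4 \right)} \right)}\right)^{2} = \left(20 - 1\right)^{2} = 19^{2} = 361$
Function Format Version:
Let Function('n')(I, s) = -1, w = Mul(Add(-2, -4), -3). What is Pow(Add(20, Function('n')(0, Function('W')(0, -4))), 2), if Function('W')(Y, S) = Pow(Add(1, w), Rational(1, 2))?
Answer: 361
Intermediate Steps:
w = 18 (w = Mul(-6, -3) = 18)
Function('W')(Y, S) = Pow(19, Rational(1, 2)) (Function('W')(Y, S) = Pow(Add(1, 18), Rational(1, 2)) = Pow(19, Rational(1, 2)))
Pow(Add(20, Function('n')(0, Function('W')(0, -4))), 2) = Pow(Add(20, -1), 2) = Pow(19, 2) = 361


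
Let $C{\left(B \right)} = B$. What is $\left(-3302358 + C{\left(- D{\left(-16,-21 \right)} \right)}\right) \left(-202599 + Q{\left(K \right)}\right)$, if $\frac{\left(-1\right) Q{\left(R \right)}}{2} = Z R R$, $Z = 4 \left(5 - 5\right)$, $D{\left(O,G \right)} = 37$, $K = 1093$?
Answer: $669061924605$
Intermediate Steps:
$Z = 0$ ($Z = 4 \cdot 0 = 0$)
$Q{\left(R \right)} = 0$ ($Q{\left(R \right)} = - 2 \cdot 0 R R = - 2 \cdot 0 R = \left(-2\right) 0 = 0$)
$\left(-3302358 + C{\left(- D{\left(-16,-21 \right)} \right)}\right) \left(-202599 + Q{\left(K \right)}\right) = \left(-3302358 - 37\right) \left(-202599 + 0\right) = \left(-3302358 - 37\right) \left(-202599\right) = \left(-3302395\right) \left(-202599\right) = 669061924605$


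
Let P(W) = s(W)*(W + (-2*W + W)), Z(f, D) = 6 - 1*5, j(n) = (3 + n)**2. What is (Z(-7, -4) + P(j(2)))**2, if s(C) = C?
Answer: 1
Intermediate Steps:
Z(f, D) = 1 (Z(f, D) = 6 - 5 = 1)
P(W) = 0 (P(W) = W*(W + (-2*W + W)) = W*(W - W) = W*0 = 0)
(Z(-7, -4) + P(j(2)))**2 = (1 + 0)**2 = 1**2 = 1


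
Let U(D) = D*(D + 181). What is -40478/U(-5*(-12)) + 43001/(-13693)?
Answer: -588029857/99000390 ≈ -5.9397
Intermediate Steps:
U(D) = D*(181 + D)
-40478/U(-5*(-12)) + 43001/(-13693) = -40478*1/(60*(181 - 5*(-12))) + 43001/(-13693) = -40478*1/(60*(181 + 60)) + 43001*(-1/13693) = -40478/(60*241) - 43001/13693 = -40478/14460 - 43001/13693 = -40478*1/14460 - 43001/13693 = -20239/7230 - 43001/13693 = -588029857/99000390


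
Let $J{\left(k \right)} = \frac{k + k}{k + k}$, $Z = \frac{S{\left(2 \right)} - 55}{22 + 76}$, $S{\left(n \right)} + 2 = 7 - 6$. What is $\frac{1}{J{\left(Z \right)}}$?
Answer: $1$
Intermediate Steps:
$S{\left(n \right)} = -1$ ($S{\left(n \right)} = -2 + \left(7 - 6\right) = -2 + 1 = -1$)
$Z = - \frac{4}{7}$ ($Z = \frac{-1 - 55}{22 + 76} = - \frac{56}{98} = \left(-56\right) \frac{1}{98} = - \frac{4}{7} \approx -0.57143$)
$J{\left(k \right)} = 1$ ($J{\left(k \right)} = \frac{2 k}{2 k} = 2 k \frac{1}{2 k} = 1$)
$\frac{1}{J{\left(Z \right)}} = 1^{-1} = 1$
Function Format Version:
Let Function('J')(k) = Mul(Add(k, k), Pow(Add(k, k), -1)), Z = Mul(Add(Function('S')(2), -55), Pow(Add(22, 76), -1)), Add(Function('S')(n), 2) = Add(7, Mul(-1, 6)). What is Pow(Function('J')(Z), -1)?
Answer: 1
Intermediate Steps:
Function('S')(n) = -1 (Function('S')(n) = Add(-2, Add(7, Mul(-1, 6))) = Add(-2, Add(7, -6)) = Add(-2, 1) = -1)
Z = Rational(-4, 7) (Z = Mul(Add(-1, -55), Pow(Add(22, 76), -1)) = Mul(-56, Pow(98, -1)) = Mul(-56, Rational(1, 98)) = Rational(-4, 7) ≈ -0.57143)
Function('J')(k) = 1 (Function('J')(k) = Mul(Mul(2, k), Pow(Mul(2, k), -1)) = Mul(Mul(2, k), Mul(Rational(1, 2), Pow(k, -1))) = 1)
Pow(Function('J')(Z), -1) = Pow(1, -1) = 1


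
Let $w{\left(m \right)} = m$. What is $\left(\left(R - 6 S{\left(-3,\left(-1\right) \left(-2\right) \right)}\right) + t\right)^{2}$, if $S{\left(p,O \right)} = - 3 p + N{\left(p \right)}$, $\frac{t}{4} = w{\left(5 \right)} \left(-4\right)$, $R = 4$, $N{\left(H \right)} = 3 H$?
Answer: $5776$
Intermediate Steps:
$t = -80$ ($t = 4 \cdot 5 \left(-4\right) = 4 \left(-20\right) = -80$)
$S{\left(p,O \right)} = 0$ ($S{\left(p,O \right)} = - 3 p + 3 p = 0$)
$\left(\left(R - 6 S{\left(-3,\left(-1\right) \left(-2\right) \right)}\right) + t\right)^{2} = \left(\left(4 - 0\right) - 80\right)^{2} = \left(\left(4 + 0\right) - 80\right)^{2} = \left(4 - 80\right)^{2} = \left(-76\right)^{2} = 5776$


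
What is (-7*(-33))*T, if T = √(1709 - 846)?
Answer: 231*√863 ≈ 6786.1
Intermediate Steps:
T = √863 ≈ 29.377
(-7*(-33))*T = (-7*(-33))*√863 = 231*√863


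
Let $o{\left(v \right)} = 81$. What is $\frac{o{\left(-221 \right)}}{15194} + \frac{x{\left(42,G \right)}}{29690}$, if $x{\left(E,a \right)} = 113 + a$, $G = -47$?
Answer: $\frac{1703847}{225554930} \approx 0.007554$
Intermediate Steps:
$\frac{o{\left(-221 \right)}}{15194} + \frac{x{\left(42,G \right)}}{29690} = \frac{81}{15194} + \frac{113 - 47}{29690} = 81 \cdot \frac{1}{15194} + 66 \cdot \frac{1}{29690} = \frac{81}{15194} + \frac{33}{14845} = \frac{1703847}{225554930}$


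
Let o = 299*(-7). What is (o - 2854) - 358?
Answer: -5305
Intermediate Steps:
o = -2093
(o - 2854) - 358 = (-2093 - 2854) - 358 = -4947 - 358 = -5305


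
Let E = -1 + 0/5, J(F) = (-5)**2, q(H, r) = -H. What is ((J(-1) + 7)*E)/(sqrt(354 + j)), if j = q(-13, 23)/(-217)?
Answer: -32*sqrt(16666685)/76805 ≈ -1.7009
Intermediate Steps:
J(F) = 25
j = -13/217 (j = -1*(-13)/(-217) = 13*(-1/217) = -13/217 ≈ -0.059908)
E = -1 (E = -1 + 0*(1/5) = -1 + 0 = -1)
((J(-1) + 7)*E)/(sqrt(354 + j)) = ((25 + 7)*(-1))/(sqrt(354 - 13/217)) = (32*(-1))/(sqrt(76805/217)) = -32*sqrt(16666685)/76805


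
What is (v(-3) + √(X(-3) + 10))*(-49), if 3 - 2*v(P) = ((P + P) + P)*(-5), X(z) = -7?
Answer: 1029 - 49*√3 ≈ 944.13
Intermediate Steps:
v(P) = 3/2 + 15*P/2 (v(P) = 3/2 - ((P + P) + P)*(-5)/2 = 3/2 - (2*P + P)*(-5)/2 = 3/2 - 3*P*(-5)/2 = 3/2 - (-15)*P/2 = 3/2 + 15*P/2)
(v(-3) + √(X(-3) + 10))*(-49) = ((3/2 + (15/2)*(-3)) + √(-7 + 10))*(-49) = ((3/2 - 45/2) + √3)*(-49) = (-21 + √3)*(-49) = 1029 - 49*√3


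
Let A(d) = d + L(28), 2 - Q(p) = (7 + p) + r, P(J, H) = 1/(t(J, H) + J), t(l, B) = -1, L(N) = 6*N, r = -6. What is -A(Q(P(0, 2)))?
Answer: -170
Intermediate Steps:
P(J, H) = 1/(-1 + J)
Q(p) = 1 - p (Q(p) = 2 - ((7 + p) - 6) = 2 - (1 + p) = 2 + (-1 - p) = 1 - p)
A(d) = 168 + d (A(d) = d + 6*28 = d + 168 = 168 + d)
-A(Q(P(0, 2))) = -(168 + (1 - 1/(-1 + 0))) = -(168 + (1 - 1/(-1))) = -(168 + (1 - 1*(-1))) = -(168 + (1 + 1)) = -(168 + 2) = -1*170 = -170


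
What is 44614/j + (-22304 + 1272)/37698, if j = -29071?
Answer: -1146639922/547959279 ≈ -2.0926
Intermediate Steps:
44614/j + (-22304 + 1272)/37698 = 44614/(-29071) + (-22304 + 1272)/37698 = 44614*(-1/29071) - 21032*1/37698 = -44614/29071 - 10516/18849 = -1146639922/547959279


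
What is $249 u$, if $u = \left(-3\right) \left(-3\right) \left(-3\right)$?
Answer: $-6723$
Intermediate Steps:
$u = -27$ ($u = 9 \left(-3\right) = -27$)
$249 u = 249 \left(-27\right) = -6723$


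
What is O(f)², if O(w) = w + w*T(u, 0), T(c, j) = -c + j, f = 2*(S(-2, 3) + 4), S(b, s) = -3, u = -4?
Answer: 100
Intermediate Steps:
f = 2 (f = 2*(-3 + 4) = 2*1 = 2)
T(c, j) = j - c
O(w) = 5*w (O(w) = w + w*(0 - 1*(-4)) = w + w*(0 + 4) = w + w*4 = w + 4*w = 5*w)
O(f)² = (5*2)² = 10² = 100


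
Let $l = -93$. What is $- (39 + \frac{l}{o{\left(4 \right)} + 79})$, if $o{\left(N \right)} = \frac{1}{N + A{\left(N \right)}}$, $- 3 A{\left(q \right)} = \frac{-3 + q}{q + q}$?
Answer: $- \frac{284796}{7529} \approx -37.827$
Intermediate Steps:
$A{\left(q \right)} = - \frac{-3 + q}{6 q}$ ($A{\left(q \right)} = - \frac{\left(-3 + q\right) \frac{1}{q + q}}{3} = - \frac{\left(-3 + q\right) \frac{1}{2 q}}{3} = - \frac{\frac{1}{2} \frac{1}{q} \left(-3 + q\right)}{3} = - \frac{-3 + q}{6 q}$)
$o{\left(N \right)} = \frac{1}{N + \frac{3 - N}{6 N}}$
$- (39 + \frac{l}{o{\left(4 \right)} + 79}) = - (39 - \frac{93}{6 \cdot 4 \frac{1}{3 - 4 + 6 \cdot 4^{2}} + 79}) = - (39 - \frac{93}{6 \cdot 4 \frac{1}{3 - 4 + 6 \cdot 16} + 79}) = - (39 - \frac{93}{6 \cdot 4 \frac{1}{3 - 4 + 96} + 79}) = - (39 - \frac{93}{6 \cdot 4 \cdot \frac{1}{95} + 79}) = - (39 - \frac{93}{\frac{24}{95} + 79}) = - (39 - \frac{93}{\frac{7529}{95}}) = - (39 - \frac{8835}{7529}) = \left(-1\right) \frac{284796}{7529} = - \frac{284796}{7529}$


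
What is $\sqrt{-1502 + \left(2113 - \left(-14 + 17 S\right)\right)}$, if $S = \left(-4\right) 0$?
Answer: $25$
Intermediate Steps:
$S = 0$
$\sqrt{-1502 + \left(2113 - \left(-14 + 17 S\right)\right)} = \sqrt{-1502 + \left(2113 + \left(14 - 0\right)\right)} = \sqrt{-1502 + \left(2113 + \left(14 + 0\right)\right)} = \sqrt{-1502 + \left(2113 + 14\right)} = \sqrt{-1502 + 2127} = \sqrt{625} = 25$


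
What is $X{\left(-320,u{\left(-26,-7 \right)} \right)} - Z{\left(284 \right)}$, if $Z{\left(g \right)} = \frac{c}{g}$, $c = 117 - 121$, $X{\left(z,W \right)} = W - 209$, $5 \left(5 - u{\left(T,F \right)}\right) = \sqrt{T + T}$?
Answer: $- \frac{14483}{71} - \frac{2 i \sqrt{13}}{5} \approx -203.99 - 1.4422 i$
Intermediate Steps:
$u{\left(T,F \right)} = 5 - \frac{\sqrt{2} \sqrt{T}}{5}$ ($u{\left(T,F \right)} = 5 - \frac{\sqrt{T + T}}{5} = 5 - \frac{\sqrt{2 T}}{5} = 5 - \frac{\sqrt{2} \sqrt{T}}{5}$)
$X{\left(z,W \right)} = -209 + W$ ($X{\left(z,W \right)} = W - 209 = -209 + W$)
$c = -4$
$Z{\left(g \right)} = - \frac{4}{g}$
$X{\left(-320,u{\left(-26,-7 \right)} \right)} - Z{\left(284 \right)} = \left(-209 + \left(5 - \frac{\sqrt{2} \sqrt{-26}}{5}\right)\right) - - \frac{4}{284} = \left(-209 + \left(5 - \frac{\sqrt{2} i \sqrt{26}}{5}\right)\right) - \left(-4\right) \frac{1}{284} = \left(-209 + \left(5 - \frac{2 i \sqrt{13}}{5}\right)\right) - - \frac{1}{71} = \left(-204 - \frac{2 i \sqrt{13}}{5}\right) + \frac{1}{71} = - \frac{14483}{71} - \frac{2 i \sqrt{13}}{5}$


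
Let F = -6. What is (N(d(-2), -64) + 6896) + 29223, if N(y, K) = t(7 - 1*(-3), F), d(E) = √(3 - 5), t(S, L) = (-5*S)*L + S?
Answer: 36429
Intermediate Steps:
t(S, L) = S - 5*L*S (t(S, L) = -5*L*S + S = S - 5*L*S)
d(E) = I*√2 (d(E) = √(-2) = I*√2)
N(y, K) = 310 (N(y, K) = (7 - 1*(-3))*(1 - 5*(-6)) = (7 + 3)*(1 + 30) = 10*31 = 310)
(N(d(-2), -64) + 6896) + 29223 = (310 + 6896) + 29223 = 7206 + 29223 = 36429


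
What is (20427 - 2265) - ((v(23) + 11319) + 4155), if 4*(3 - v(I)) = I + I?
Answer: 5393/2 ≈ 2696.5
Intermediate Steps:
v(I) = 3 - I/2 (v(I) = 3 - (I + I)/4 = 3 - I/2)
(20427 - 2265) - ((v(23) + 11319) + 4155) = (20427 - 2265) - (((3 - ½*23) + 11319) + 4155) = 18162 - (((3 - 23/2) + 11319) + 4155) = 18162 - ((-17/2 + 11319) + 4155) = 18162 - (22621/2 + 4155) = 18162 - 1*30931/2 = 18162 - 30931/2 = 5393/2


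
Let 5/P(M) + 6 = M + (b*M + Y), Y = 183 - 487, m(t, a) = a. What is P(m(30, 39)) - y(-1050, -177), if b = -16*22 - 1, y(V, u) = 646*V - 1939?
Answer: 9549195077/14038 ≈ 6.8024e+5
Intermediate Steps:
y(V, u) = -1939 + 646*V
b = -353 (b = -352 - 1 = -353)
Y = -304
P(M) = 5/(-310 - 352*M) (P(M) = 5/(-6 + (M + (-353*M - 304))) = 5/(-6 + (M + (-304 - 353*M))) = 5/(-6 + (-304 - 352*M)) = 5/(-310 - 352*M))
P(m(30, 39)) - y(-1050, -177) = 5/(2*(-155 - 176*39)) - (-1939 + 646*(-1050)) = 5/(2*(-155 - 6864)) - (-1939 - 678300) = (5/2)/(-7019) - 1*(-680239) = (5/2)*(-1/7019) + 680239 = -5/14038 + 680239 = 9549195077/14038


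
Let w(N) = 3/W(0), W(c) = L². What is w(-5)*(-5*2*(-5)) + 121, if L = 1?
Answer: 271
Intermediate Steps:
W(c) = 1 (W(c) = 1² = 1)
w(N) = 3 (w(N) = 3/1 = 3*1 = 3)
w(-5)*(-5*2*(-5)) + 121 = 3*(-5*2*(-5)) + 121 = 3*(-10*(-5)) + 121 = 3*50 + 121 = 150 + 121 = 271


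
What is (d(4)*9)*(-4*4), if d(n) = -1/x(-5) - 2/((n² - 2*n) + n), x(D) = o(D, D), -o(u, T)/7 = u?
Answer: 984/35 ≈ 28.114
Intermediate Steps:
o(u, T) = -7*u
x(D) = -7*D
d(n) = -1/35 - 2/(n² - n) (d(n) = -1/((-7*(-5))) - 2/((n² - 2*n) + n) = -1/35 - 2/(n² - n))
(d(4)*9)*(-4*4) = (((1/35)*(-70 + 4 - 1*4²)/(4*(-1 + 4)))*9)*(-4*4) = (((1/35)*(¼)*(-70 + 4 - 1*16)/3)*9)*(-16) = (((1/35)*(¼)*(⅓)*(-70 + 4 - 16))*9)*(-16) = (((1/35)*(¼)*(⅓)*(-82))*9)*(-16) = -41/210*9*(-16) = -123/70*(-16) = 984/35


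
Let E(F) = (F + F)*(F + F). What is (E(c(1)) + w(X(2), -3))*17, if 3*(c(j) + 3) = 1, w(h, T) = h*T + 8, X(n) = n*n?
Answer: 3740/9 ≈ 415.56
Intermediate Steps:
X(n) = n²
w(h, T) = 8 + T*h (w(h, T) = T*h + 8 = 8 + T*h)
c(j) = -8/3 (c(j) = -3 + (⅓)*1 = -3 + ⅓ = -8/3)
E(F) = 4*F² (E(F) = (2*F)*(2*F) = 4*F²)
(E(c(1)) + w(X(2), -3))*17 = (4*(-8/3)² + (8 - 3*2²))*17 = (4*(64/9) + (8 - 3*4))*17 = (256/9 + (8 - 12))*17 = (256/9 - 4)*17 = (220/9)*17 = 3740/9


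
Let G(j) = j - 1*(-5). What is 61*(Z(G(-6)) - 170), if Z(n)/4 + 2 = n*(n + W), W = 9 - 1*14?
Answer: -9394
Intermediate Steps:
W = -5 (W = 9 - 14 = -5)
G(j) = 5 + j (G(j) = j + 5 = 5 + j)
Z(n) = -8 + 4*n*(-5 + n) (Z(n) = -8 + 4*(n*(n - 5)) = -8 + 4*(n*(-5 + n)) = -8 + 4*n*(-5 + n))
61*(Z(G(-6)) - 170) = 61*((-8 - 20*(5 - 6) + 4*(5 - 6)**2) - 170) = 61*((-8 - 20*(-1) + 4*(-1)**2) - 170) = 61*((-8 + 20 + 4*1) - 170) = 61*((-8 + 20 + 4) - 170) = 61*(16 - 170) = 61*(-154) = -9394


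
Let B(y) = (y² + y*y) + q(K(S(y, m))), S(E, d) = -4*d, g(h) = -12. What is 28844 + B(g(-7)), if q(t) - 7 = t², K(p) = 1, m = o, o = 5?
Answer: 29140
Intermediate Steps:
m = 5
q(t) = 7 + t²
B(y) = 8 + 2*y² (B(y) = (y² + y*y) + (7 + 1²) = (y² + y²) + (7 + 1) = 2*y² + 8 = 8 + 2*y²)
28844 + B(g(-7)) = 28844 + (8 + 2*(-12)²) = 28844 + (8 + 2*144) = 28844 + (8 + 288) = 28844 + 296 = 29140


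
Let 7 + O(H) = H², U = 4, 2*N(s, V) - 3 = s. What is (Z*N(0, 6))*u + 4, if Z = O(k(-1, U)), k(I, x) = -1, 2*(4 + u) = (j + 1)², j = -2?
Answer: 71/2 ≈ 35.500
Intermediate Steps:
N(s, V) = 3/2 + s/2
u = -7/2 (u = -4 + (-2 + 1)²/2 = -4 + (½)*(-1)² = -4 + (½)*1 = -4 + ½ = -7/2 ≈ -3.5000)
O(H) = -7 + H²
Z = -6 (Z = -7 + (-1)² = -7 + 1 = -6)
(Z*N(0, 6))*u + 4 = -6*(3/2 + (½)*0)*(-7/2) + 4 = -6*(3/2 + 0)*(-7/2) + 4 = -6*3/2*(-7/2) + 4 = -9*(-7/2) + 4 = 63/2 + 4 = 71/2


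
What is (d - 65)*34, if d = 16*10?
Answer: 3230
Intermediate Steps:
d = 160
(d - 65)*34 = (160 - 65)*34 = 95*34 = 3230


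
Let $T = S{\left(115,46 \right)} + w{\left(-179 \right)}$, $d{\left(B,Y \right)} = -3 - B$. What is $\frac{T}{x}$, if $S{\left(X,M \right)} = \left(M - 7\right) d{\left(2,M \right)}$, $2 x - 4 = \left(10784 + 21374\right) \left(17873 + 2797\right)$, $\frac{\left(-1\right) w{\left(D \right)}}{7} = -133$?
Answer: $\frac{184}{83088233} \approx 2.2145 \cdot 10^{-6}$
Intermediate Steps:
$w{\left(D \right)} = 931$ ($w{\left(D \right)} = \left(-7\right) \left(-133\right) = 931$)
$x = 332352932$ ($x = 2 + \frac{\left(10784 + 21374\right) \left(17873 + 2797\right)}{2} = 2 + \frac{32158 \cdot 20670}{2} = 2 + \frac{1}{2} \cdot 664705860 = 2 + 332352930 = 332352932$)
$S{\left(X,M \right)} = 35 - 5 M$ ($S{\left(X,M \right)} = \left(M - 7\right) \left(-3 - 2\right) = \left(-7 + M\right) \left(-3 - 2\right) = \left(-7 + M\right) \left(-5\right) = 35 - 5 M$)
$T = 736$ ($T = \left(35 - 230\right) + 931 = -195 + 931 = 736$)
$\frac{T}{x} = \frac{736}{332352932} = 736 \cdot \frac{1}{332352932} = \frac{184}{83088233}$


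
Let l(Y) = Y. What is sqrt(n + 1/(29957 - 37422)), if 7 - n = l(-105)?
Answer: sqrt(6241329735)/7465 ≈ 10.583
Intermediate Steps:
n = 112 (n = 7 - 1*(-105) = 7 + 105 = 112)
sqrt(n + 1/(29957 - 37422)) = sqrt(112 + 1/(29957 - 37422)) = sqrt(112 + 1/(-7465)) = sqrt(112 - 1/7465) = sqrt(836079/7465) = sqrt(6241329735)/7465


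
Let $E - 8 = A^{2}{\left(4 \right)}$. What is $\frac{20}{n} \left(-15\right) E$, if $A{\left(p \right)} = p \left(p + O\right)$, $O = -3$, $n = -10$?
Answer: $720$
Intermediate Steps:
$A{\left(p \right)} = p \left(-3 + p\right)$ ($A{\left(p \right)} = p \left(p - 3\right) = p \left(-3 + p\right)$)
$E = 24$ ($E = 8 + \left(4 \left(-3 + 4\right)\right)^{2} = 8 + \left(4 \cdot 1\right)^{2} = 8 + 4^{2} = 8 + 16 = 24$)
$\frac{20}{n} \left(-15\right) E = \frac{20}{-10} \left(-15\right) 24 = 20 \left(- \frac{1}{10}\right) \left(-15\right) 24 = \left(-2\right) \left(-15\right) 24 = 30 \cdot 24 = 720$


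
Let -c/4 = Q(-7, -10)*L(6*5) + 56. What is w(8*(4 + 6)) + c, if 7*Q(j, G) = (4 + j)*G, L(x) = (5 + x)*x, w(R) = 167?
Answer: -18057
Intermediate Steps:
L(x) = x*(5 + x)
Q(j, G) = G*(4 + j)/7 (Q(j, G) = ((4 + j)*G)/7 = (G*(4 + j))/7 = G*(4 + j)/7)
c = -18224 (c = -4*(((⅐)*(-10)*(4 - 7))*((6*5)*(5 + 6*5)) + 56) = -4*(((⅐)*(-10)*(-3))*(30*(5 + 30)) + 56) = -4*(30*(30*35)/7 + 56) = -4*((30/7)*1050 + 56) = -4*(4500 + 56) = -4*4556 = -18224)
w(8*(4 + 6)) + c = 167 - 18224 = -18057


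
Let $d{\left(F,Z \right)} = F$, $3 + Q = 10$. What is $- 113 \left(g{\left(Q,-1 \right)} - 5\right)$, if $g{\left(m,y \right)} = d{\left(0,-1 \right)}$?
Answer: $565$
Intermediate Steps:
$Q = 7$ ($Q = -3 + 10 = 7$)
$g{\left(m,y \right)} = 0$
$- 113 \left(g{\left(Q,-1 \right)} - 5\right) = - 113 \left(0 - 5\right) = \left(-113\right) \left(-5\right) = 565$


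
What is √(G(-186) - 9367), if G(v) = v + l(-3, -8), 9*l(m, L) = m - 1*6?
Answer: I*√9554 ≈ 97.745*I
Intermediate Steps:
l(m, L) = -⅔ + m/9 (l(m, L) = (m - 1*6)/9 = (m - 6)/9 = (-6 + m)/9 = -⅔ + m/9)
G(v) = -1 + v (G(v) = v + (-⅔ + (⅑)*(-3)) = v + (-⅔ - ⅓) = v - 1 = -1 + v)
√(G(-186) - 9367) = √((-1 - 186) - 9367) = √(-187 - 9367) = √(-9554) = I*√9554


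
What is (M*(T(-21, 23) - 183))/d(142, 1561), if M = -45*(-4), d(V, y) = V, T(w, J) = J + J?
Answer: -12330/71 ≈ -173.66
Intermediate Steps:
T(w, J) = 2*J
M = 180
(M*(T(-21, 23) - 183))/d(142, 1561) = (180*(2*23 - 183))/142 = (180*(46 - 183))*(1/142) = (180*(-137))*(1/142) = -24660*1/142 = -12330/71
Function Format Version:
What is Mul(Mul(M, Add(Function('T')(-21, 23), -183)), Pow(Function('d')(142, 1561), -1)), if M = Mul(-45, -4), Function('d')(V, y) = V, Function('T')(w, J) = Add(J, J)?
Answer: Rational(-12330, 71) ≈ -173.66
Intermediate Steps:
Function('T')(w, J) = Mul(2, J)
M = 180
Mul(Mul(M, Add(Function('T')(-21, 23), -183)), Pow(Function('d')(142, 1561), -1)) = Mul(Mul(180, Add(Mul(2, 23), -183)), Pow(142, -1)) = Mul(Mul(180, Add(46, -183)), Rational(1, 142)) = Mul(Mul(180, -137), Rational(1, 142)) = Mul(-24660, Rational(1, 142)) = Rational(-12330, 71)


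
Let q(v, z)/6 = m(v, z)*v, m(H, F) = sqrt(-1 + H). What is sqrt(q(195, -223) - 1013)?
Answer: sqrt(-1013 + 1170*sqrt(194)) ≈ 123.63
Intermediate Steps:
q(v, z) = 6*v*sqrt(-1 + v) (q(v, z) = 6*(sqrt(-1 + v)*v) = 6*(v*sqrt(-1 + v)) = 6*v*sqrt(-1 + v))
sqrt(q(195, -223) - 1013) = sqrt(6*195*sqrt(-1 + 195) - 1013) = sqrt(6*195*sqrt(194) - 1013) = sqrt(1170*sqrt(194) - 1013) = sqrt(-1013 + 1170*sqrt(194))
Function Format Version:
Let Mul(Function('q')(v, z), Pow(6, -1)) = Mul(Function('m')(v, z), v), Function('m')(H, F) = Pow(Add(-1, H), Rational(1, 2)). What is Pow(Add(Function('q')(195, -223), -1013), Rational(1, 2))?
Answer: Pow(Add(-1013, Mul(1170, Pow(194, Rational(1, 2)))), Rational(1, 2)) ≈ 123.63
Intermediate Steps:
Function('q')(v, z) = Mul(6, v, Pow(Add(-1, v), Rational(1, 2))) (Function('q')(v, z) = Mul(6, Mul(Pow(Add(-1, v), Rational(1, 2)), v)) = Mul(6, Mul(v, Pow(Add(-1, v), Rational(1, 2)))) = Mul(6, v, Pow(Add(-1, v), Rational(1, 2))))
Pow(Add(Function('q')(195, -223), -1013), Rational(1, 2)) = Pow(Add(Mul(6, 195, Pow(Add(-1, 195), Rational(1, 2))), -1013), Rational(1, 2)) = Pow(Add(Mul(6, 195, Pow(194, Rational(1, 2))), -1013), Rational(1, 2)) = Pow(Add(Mul(1170, Pow(194, Rational(1, 2))), -1013), Rational(1, 2)) = Pow(Add(-1013, Mul(1170, Pow(194, Rational(1, 2)))), Rational(1, 2))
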